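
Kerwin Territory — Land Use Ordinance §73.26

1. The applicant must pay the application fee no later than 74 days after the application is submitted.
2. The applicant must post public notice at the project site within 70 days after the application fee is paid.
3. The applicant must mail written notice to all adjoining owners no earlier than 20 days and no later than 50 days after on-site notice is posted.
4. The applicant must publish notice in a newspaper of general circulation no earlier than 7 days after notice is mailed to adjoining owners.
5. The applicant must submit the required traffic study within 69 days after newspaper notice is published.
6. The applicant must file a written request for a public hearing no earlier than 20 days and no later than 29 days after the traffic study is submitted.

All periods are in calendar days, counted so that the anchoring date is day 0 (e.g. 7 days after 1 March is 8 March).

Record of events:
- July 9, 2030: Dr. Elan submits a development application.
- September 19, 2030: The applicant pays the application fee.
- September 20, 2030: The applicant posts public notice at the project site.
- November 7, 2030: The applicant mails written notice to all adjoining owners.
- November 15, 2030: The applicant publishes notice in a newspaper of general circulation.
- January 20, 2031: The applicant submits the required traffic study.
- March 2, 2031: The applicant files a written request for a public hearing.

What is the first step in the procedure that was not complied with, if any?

Step 6

Step 1: 74 days after July 9, 2030 (when the application is submitted) is September 21, 2030; completed September 19, 2030, before the deadline.
Step 2: 70 days after September 19, 2030 (when the application fee is paid) is November 28, 2030; September 20, 2030 is within that limit.
Step 3: the window is 20–50 days after September 20, 2030 (when on-site notice is posted), so October 10, 2030 through November 9, 2030; done November 7, 2030, which is between those dates.
Step 4: the earliest permitted date is 7 days after November 7, 2030 (when notice is mailed to adjoining owners), i.e. November 14, 2030; done November 15, 2030, after the minimum wait.
Step 5: 69 days after November 15, 2030 (when newspaper notice is published) is January 23, 2031; January 20, 2031 is within that limit.
Step 6: the window is 20–29 days after January 20, 2031 (when the traffic study is submitted), so February 9, 2031 through February 18, 2031; done March 2, 2031 — 12 days after the window closed.
The procedure was therefore not followed at step 6.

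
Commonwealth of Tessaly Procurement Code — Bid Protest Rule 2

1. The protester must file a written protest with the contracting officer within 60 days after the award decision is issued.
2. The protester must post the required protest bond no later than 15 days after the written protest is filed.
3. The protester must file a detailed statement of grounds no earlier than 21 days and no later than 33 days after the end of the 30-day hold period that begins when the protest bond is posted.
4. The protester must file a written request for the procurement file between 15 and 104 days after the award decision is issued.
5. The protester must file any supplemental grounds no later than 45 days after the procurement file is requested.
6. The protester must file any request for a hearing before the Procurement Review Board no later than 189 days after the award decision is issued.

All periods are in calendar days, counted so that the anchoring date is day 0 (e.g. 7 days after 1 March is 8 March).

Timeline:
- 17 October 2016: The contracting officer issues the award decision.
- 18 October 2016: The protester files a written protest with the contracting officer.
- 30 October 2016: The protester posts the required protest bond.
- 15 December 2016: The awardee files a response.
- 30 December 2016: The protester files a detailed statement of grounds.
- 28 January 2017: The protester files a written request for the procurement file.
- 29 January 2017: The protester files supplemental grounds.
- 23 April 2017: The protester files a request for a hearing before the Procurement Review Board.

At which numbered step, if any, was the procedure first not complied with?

None — every step was satisfied

(1) due by 17 October 2016 + 60 days = 16 December 2016; done 18 October 2016 — timely.
(2) due by 18 October 2016 + 15 days = 2 November 2016; completed 30 October 2016, before the deadline.
(3) the permitted window runs from 29 November 2016 + 21 = 20 December 2016 to 29 November 2016 + 33 = 1 January 2017; 30 December 2016 falls inside that range.
(4) the permitted window runs from 17 October 2016 + 15 = 1 November 2016 to 17 October 2016 + 104 = 29 January 2017; done 28 January 2017, which is between those dates.
(5) due by 28 January 2017 + 45 days = 14 March 2017; done 29 January 2017 — timely.
(6) due by 17 October 2016 + 189 days = 24 April 2017; done 23 April 2017 — timely.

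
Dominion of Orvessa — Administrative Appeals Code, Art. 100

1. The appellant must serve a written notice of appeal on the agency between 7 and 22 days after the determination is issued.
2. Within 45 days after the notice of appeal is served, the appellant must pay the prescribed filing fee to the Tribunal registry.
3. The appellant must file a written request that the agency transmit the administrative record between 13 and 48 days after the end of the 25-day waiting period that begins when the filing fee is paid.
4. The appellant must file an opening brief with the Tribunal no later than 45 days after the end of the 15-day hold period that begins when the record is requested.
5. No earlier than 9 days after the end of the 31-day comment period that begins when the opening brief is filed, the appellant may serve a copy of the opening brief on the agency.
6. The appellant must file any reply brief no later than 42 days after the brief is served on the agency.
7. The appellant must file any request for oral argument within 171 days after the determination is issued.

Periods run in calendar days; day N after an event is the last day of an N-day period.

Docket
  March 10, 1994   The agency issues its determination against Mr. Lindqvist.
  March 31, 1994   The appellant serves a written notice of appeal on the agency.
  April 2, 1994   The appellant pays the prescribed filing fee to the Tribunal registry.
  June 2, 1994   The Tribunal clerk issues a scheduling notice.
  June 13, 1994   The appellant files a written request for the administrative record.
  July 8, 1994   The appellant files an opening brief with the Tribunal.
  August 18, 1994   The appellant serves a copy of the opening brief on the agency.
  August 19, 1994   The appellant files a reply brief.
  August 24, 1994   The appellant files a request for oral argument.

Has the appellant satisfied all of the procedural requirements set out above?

Yes

Step 1 — 7 and 22 days from March 10, 1994 (when the determination is issued) are March 17, 1994 and April 1, 1994 respectively; done March 31, 1994 — within the window.
Step 2 — counting 45 days from March 31, 1994 (when the notice of appeal is served) gives a deadline of May 15, 1994; April 2, 1994 is within that limit.
Step 3 — 13 and 48 days from April 27, 1994 (end of the 25-day waiting period, which began when the filing fee is paid on April 2, 1994) are May 10, 1994 and June 14, 1994 respectively; done June 13, 1994 — within the window.
Step 4 — counting 45 days from June 28, 1994 (end of the 15-day hold period, which began when the record is requested on June 13, 1994) gives a deadline of August 12, 1994; July 8, 1994 is within that limit.
Step 5 — must wait 9 days from August 8, 1994 (end of the 31-day comment period, which began when the opening brief is filed on July 8, 1994), so not before August 17, 1994; August 18, 1994 is on or after that date.
Step 6 — counting 42 days from August 18, 1994 (when the brief is served on the agency) gives a deadline of September 29, 1994; completed August 19, 1994, before the deadline.
Step 7 — counting 171 days from March 10, 1994 (when the determination is issued) gives a deadline of August 28, 1994; August 24, 1994 is within that limit.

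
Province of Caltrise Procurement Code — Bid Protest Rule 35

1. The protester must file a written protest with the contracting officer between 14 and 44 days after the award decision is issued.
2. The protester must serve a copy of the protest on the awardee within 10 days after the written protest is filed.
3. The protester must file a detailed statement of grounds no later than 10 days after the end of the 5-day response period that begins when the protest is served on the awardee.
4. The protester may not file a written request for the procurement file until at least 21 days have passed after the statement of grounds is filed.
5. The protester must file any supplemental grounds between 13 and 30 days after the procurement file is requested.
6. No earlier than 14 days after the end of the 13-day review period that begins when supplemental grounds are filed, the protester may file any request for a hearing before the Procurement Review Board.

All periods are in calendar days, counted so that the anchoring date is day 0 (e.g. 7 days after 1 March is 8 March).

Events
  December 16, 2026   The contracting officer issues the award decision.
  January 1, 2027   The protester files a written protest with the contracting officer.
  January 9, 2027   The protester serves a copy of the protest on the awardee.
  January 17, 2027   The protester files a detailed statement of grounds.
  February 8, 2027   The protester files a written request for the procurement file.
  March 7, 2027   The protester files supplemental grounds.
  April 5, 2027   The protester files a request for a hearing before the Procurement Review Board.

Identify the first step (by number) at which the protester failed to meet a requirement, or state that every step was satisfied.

None — every step was satisfied

Step 1 — 14 and 44 days from December 16, 2026 (when the award decision is issued) are December 30, 2026 and January 29, 2027 respectively; January 1, 2027 falls inside that range.
Step 2 — counting 10 days from January 1, 2027 (when the written protest is filed) gives a deadline of January 11, 2027; done January 9, 2027 — timely.
Step 3 — counting 10 days from January 14, 2027 (end of the 5-day response period, which began when the protest is served on the awardee on January 9, 2027) gives a deadline of January 24, 2027; done January 17, 2027 — timely.
Step 4 — must wait 21 days from January 17, 2027 (when the statement of grounds is filed), so not before February 7, 2027; done February 8, 2027, after the minimum wait.
Step 5 — 13 and 30 days from February 8, 2027 (when the procurement file is requested) are February 21, 2027 and March 10, 2027 respectively; March 7, 2027 falls inside that range.
Step 6 — must wait 14 days from March 20, 2027 (end of the 13-day review period, which began when supplemental grounds are filed on March 7, 2027), so not before April 3, 2027; April 5, 2027 is on or after that date.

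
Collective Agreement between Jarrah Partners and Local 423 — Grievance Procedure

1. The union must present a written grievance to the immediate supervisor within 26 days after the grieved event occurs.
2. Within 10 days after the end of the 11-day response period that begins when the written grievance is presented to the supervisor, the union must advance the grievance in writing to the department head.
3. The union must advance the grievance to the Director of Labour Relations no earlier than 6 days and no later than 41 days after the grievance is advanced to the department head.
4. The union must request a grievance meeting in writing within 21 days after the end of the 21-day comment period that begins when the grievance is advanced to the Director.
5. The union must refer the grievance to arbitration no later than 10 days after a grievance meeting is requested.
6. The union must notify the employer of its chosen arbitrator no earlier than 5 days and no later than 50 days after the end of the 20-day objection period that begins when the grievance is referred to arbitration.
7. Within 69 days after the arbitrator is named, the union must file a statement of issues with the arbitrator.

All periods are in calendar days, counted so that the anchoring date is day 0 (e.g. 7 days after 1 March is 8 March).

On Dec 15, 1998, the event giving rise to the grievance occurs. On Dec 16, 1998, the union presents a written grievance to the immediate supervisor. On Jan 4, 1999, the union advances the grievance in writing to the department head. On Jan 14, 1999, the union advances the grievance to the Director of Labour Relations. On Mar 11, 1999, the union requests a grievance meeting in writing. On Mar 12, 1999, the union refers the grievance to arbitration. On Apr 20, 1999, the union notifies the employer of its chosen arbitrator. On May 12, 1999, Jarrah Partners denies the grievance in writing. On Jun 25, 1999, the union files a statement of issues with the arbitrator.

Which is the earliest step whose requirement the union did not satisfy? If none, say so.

Step 1 — counting 26 days from Dec 15, 1998 (when the grieved event occurs) gives a deadline of Jan 10, 1999; Dec 16, 1998 is within that limit.
Step 2 — counting 10 days from Dec 27, 1998 (end of the 11-day response period, which began when the written grievance is presented to the supervisor on Dec 16, 1998) gives a deadline of Jan 6, 1999; done Jan 4, 1999 — timely.
Step 3 — 6 and 41 days from Jan 4, 1999 (when the grievance is advanced to the department head) are Jan 10, 1999 and Feb 14, 1999 respectively; Jan 14, 1999 falls inside that range.
Step 4 — counting 21 days from Feb 4, 1999 (end of the 21-day comment period, which began when the grievance is advanced to the Director on Jan 14, 1999) gives a deadline of Feb 25, 1999; Mar 11, 1999 misses that deadline by 14 days.

Step 4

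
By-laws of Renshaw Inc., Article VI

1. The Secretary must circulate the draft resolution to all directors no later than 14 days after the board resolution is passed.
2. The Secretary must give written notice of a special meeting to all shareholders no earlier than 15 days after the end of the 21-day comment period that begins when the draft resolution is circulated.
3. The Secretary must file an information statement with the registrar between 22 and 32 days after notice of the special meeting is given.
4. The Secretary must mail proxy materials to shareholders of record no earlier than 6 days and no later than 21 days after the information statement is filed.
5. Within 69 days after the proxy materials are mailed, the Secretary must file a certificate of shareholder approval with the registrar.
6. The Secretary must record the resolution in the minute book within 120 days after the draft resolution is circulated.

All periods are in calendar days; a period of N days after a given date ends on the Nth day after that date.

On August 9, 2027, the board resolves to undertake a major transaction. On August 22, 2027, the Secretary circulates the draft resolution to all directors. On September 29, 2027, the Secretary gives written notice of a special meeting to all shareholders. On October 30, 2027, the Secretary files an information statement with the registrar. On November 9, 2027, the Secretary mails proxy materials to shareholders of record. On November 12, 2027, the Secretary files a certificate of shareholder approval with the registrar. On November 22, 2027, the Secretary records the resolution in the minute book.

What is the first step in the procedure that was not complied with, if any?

None — every step was satisfied

(1) due by August 9, 2027 + 14 days = August 23, 2027; completed August 22, 2027, before the deadline.
(2) permitted from September 12, 2027 + 15 days = September 27, 2027 onward; done September 29, 2027 — permitted.
(3) the permitted window runs from September 29, 2027 + 22 = October 21, 2027 to September 29, 2027 + 32 = October 31, 2027; done October 30, 2027 — within the window.
(4) the permitted window runs from October 30, 2027 + 6 = November 5, 2027 to October 30, 2027 + 21 = November 20, 2027; November 9, 2027 falls inside that range.
(5) due by November 9, 2027 + 69 days = January 17, 2028; completed November 12, 2027, before the deadline.
(6) due by August 22, 2027 + 120 days = December 20, 2027; done November 22, 2027 — timely.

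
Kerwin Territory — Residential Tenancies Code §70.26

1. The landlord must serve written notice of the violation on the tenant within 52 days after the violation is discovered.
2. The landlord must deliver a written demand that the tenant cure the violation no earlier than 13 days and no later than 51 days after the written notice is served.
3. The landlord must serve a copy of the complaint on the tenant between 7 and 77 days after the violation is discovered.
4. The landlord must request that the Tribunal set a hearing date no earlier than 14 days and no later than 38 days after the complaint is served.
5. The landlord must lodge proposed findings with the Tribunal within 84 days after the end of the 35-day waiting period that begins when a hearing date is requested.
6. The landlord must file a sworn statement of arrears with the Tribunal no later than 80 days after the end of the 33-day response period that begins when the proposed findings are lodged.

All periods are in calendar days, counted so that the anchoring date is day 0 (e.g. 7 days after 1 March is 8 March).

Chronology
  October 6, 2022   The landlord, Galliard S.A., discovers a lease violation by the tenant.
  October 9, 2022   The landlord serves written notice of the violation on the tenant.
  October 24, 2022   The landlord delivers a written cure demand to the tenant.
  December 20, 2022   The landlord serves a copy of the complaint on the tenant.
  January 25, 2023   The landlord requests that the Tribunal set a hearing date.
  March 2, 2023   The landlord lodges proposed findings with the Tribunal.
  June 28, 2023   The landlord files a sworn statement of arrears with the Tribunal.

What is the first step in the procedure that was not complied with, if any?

Step 1 — counting 52 days from October 6, 2022 (when the violation is discovered) gives a deadline of November 27, 2022; October 9, 2022 is within that limit.
Step 2 — 13 and 51 days from October 9, 2022 (when the written notice is served) are October 22, 2022 and November 29, 2022 respectively; done October 24, 2022, which is between those dates.
Step 3 — 7 and 77 days from October 6, 2022 (when the violation is discovered) are October 13, 2022 and December 22, 2022 respectively; done December 20, 2022 — within the window.
Step 4 — 14 and 38 days from December 20, 2022 (when the complaint is served) are January 3, 2023 and January 27, 2023 respectively; done January 25, 2023 — within the window.
Step 5 — counting 84 days from March 1, 2023 (end of the 35-day waiting period, which began when a hearing date is requested on January 25, 2023) gives a deadline of May 24, 2023; done March 2, 2023 — timely.
Step 6 — counting 80 days from April 4, 2023 (end of the 33-day response period, which began when the proposed findings are lodged on March 2, 2023) gives a deadline of June 23, 2023; done June 28, 2023 — 5 days late.

Step 6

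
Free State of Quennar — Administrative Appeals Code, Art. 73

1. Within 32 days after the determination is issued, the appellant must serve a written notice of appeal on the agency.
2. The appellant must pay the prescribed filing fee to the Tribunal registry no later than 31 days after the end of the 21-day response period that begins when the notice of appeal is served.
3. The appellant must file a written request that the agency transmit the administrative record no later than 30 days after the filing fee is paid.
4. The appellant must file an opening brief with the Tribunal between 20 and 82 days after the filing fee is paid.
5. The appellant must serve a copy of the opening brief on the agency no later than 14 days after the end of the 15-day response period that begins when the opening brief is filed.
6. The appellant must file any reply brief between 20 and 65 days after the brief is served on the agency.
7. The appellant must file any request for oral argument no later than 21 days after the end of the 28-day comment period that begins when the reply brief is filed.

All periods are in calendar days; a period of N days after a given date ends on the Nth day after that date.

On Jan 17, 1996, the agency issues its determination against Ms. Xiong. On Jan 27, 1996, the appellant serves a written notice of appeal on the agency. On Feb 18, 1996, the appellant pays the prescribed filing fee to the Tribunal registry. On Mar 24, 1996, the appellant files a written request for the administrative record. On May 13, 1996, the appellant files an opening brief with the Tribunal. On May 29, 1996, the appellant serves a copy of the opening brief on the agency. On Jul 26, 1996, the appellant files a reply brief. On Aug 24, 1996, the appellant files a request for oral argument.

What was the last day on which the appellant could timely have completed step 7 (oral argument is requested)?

Sep 13, 1996

The reply brief is filed on Jul 26, 1996; the 28-day comment period therefore ends Aug 23, 1996, and step 7 runs from that date. 21 days after Aug 23, 1996 is Sep 13, 1996.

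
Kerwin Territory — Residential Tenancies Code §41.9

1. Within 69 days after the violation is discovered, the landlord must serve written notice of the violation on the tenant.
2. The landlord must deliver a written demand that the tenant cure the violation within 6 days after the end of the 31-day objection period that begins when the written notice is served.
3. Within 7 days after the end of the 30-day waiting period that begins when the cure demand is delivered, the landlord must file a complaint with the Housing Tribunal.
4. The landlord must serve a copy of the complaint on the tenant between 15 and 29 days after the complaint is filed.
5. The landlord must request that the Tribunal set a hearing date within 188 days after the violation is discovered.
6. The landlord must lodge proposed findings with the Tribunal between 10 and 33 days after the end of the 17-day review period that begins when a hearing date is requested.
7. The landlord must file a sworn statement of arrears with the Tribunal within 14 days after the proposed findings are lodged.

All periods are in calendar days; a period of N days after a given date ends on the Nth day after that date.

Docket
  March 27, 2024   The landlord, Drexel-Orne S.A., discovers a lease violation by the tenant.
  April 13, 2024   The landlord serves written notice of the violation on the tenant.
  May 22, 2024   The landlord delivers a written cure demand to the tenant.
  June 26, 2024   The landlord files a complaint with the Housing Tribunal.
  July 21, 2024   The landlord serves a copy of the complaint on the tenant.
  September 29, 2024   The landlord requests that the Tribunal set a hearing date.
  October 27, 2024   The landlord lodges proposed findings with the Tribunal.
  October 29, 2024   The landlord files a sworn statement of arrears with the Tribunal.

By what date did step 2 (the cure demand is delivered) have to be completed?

The written notice is served on April 13, 2024; the 31-day objection period therefore ends May 14, 2024, and step 2 runs from that date. 6 days after May 14, 2024 is May 20, 2024.

May 20, 2024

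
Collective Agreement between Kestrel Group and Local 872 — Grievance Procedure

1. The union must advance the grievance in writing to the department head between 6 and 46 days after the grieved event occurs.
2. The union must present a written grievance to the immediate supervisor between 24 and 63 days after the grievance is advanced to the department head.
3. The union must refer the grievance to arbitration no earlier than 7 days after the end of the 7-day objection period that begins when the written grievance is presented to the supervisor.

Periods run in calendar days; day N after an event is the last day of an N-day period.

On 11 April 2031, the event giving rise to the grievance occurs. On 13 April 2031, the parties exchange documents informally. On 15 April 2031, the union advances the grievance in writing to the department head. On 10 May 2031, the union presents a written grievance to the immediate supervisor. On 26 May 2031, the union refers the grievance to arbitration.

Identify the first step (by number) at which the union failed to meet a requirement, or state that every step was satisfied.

Step 1

Step 1: the window is 6–46 days after 11 April 2031 (when the grieved event occurs), so 17 April 2031 through 27 May 2031; 15 April 2031 is 2 days too early.
No need to go further; step 1 was not satisfied.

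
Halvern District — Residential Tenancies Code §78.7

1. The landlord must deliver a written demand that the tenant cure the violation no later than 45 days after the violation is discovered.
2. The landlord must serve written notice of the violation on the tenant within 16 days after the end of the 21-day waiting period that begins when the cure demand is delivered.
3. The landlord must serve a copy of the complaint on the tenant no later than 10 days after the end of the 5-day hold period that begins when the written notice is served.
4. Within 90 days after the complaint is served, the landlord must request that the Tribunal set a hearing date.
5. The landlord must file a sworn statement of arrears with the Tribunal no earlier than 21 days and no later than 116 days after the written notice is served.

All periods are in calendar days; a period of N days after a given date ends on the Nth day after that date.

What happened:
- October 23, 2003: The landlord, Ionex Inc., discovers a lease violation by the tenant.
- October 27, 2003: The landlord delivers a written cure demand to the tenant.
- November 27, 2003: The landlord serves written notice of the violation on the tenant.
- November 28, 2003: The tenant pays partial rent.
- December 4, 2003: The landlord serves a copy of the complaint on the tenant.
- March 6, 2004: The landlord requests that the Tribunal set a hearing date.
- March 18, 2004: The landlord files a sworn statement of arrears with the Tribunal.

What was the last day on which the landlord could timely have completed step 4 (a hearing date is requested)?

March 3, 2004

Step 4 runs from December 4, 2003, when the complaint is served. 90 days after December 4, 2003 is March 3, 2004.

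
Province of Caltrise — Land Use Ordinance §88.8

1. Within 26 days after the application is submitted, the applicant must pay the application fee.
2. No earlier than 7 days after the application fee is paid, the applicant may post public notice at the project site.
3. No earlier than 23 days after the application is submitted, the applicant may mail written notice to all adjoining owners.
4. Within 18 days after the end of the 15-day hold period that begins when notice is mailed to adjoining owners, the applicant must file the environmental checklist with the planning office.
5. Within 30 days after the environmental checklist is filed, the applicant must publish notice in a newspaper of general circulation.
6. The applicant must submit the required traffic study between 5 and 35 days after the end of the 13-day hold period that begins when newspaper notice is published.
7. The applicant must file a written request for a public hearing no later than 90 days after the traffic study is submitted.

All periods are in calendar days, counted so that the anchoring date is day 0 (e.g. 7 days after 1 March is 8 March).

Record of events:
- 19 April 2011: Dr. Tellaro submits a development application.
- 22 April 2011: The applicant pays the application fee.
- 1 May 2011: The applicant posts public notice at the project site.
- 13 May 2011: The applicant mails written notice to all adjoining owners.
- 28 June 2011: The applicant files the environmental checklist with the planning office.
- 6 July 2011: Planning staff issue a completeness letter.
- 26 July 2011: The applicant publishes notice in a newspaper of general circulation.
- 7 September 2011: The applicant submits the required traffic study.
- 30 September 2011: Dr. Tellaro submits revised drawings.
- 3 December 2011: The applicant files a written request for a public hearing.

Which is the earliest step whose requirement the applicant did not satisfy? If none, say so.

Step 4

Step 1: 26 days after 19 April 2011 (when the application is submitted) is 15 May 2011; done 22 April 2011 — timely.
Step 2: the earliest permitted date is 7 days after 22 April 2011 (when the application fee is paid), i.e. 29 April 2011; 1 May 2011 is on or after that date.
Step 3: the earliest permitted date is 23 days after 19 April 2011 (when the application is submitted), i.e. 12 May 2011; done 13 May 2011, after the minimum wait.
Step 4: 18 days after 28 May 2011 (end of the 15-day hold period, which began when notice is mailed to adjoining owners on 13 May 2011) is 15 June 2011; done 28 June 2011 — 13 days late.
Later steps need not be reached.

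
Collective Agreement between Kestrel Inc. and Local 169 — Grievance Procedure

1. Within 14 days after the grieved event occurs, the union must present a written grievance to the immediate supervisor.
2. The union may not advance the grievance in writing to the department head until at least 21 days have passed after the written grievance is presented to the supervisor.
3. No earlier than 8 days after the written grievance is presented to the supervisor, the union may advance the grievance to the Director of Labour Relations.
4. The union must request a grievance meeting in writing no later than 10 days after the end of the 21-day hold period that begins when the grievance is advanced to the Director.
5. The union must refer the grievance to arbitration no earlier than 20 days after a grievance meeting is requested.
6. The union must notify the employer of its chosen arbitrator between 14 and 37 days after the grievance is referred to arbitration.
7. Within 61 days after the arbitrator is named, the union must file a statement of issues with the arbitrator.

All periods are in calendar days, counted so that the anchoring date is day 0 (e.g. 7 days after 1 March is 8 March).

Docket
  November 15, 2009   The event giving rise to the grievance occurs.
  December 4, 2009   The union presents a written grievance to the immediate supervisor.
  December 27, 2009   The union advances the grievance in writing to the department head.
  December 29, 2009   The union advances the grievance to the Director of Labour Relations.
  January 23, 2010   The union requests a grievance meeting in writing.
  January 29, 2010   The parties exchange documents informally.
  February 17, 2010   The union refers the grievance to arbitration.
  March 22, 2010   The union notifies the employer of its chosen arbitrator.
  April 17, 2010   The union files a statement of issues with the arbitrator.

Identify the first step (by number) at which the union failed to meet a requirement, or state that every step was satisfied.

(1) due by November 15, 2009 + 14 days = November 29, 2009; not done until December 4, 2009, 5 days after the deadline.
The procedure was therefore not followed at step 1.

Step 1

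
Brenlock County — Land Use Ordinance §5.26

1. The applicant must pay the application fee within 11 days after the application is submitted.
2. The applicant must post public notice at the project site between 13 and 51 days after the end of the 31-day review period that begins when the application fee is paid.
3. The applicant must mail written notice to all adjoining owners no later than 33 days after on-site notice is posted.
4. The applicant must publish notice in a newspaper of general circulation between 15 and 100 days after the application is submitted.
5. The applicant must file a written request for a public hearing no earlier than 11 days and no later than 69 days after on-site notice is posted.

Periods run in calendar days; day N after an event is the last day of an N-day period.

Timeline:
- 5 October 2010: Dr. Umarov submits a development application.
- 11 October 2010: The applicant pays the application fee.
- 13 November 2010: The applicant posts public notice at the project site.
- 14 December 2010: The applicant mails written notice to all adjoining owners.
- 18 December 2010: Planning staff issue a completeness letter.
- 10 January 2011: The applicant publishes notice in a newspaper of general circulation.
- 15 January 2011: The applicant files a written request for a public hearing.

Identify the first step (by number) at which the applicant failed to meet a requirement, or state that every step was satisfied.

Step 2

(1) due by 5 October 2010 + 11 days = 16 October 2010; completed 11 October 2010, before the deadline.
(2) the permitted window runs from 11 November 2010 + 13 = 24 November 2010 to 11 November 2010 + 51 = 1 January 2011; done 13 November 2010 — 11 days before the window opened.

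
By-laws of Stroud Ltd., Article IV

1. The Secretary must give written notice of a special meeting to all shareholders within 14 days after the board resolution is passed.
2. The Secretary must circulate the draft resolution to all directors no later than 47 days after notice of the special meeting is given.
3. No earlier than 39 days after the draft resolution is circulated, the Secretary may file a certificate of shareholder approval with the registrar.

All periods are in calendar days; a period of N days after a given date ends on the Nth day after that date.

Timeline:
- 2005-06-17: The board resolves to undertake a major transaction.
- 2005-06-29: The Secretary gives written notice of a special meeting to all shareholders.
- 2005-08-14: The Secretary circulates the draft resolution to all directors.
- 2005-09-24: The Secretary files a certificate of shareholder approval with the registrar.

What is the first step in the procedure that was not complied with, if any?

(1) due by 2005-06-17 + 14 days = 2005-07-01; 2005-06-29 is within that limit.
(2) due by 2005-06-29 + 47 days = 2005-08-15; done 2005-08-14 — timely.
(3) permitted from 2005-08-14 + 39 days = 2005-09-22 onward; 2005-09-24 is on or after that date.

None — every step was satisfied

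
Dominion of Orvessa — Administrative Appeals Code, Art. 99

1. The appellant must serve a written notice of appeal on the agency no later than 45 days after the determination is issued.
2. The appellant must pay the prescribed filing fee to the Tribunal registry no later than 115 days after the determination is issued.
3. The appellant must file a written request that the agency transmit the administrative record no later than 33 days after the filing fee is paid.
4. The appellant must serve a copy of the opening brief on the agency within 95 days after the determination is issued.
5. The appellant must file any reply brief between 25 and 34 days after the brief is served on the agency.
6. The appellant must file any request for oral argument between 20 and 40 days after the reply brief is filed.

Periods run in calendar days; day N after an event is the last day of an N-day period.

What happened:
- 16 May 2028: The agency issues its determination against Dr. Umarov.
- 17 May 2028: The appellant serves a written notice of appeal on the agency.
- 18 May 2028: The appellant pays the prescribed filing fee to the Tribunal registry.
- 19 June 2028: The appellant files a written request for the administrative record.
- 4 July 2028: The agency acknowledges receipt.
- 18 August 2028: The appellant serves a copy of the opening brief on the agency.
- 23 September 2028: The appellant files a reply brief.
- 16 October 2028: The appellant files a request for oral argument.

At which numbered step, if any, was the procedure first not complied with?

Step 1 — counting 45 days from 16 May 2028 (when the determination is issued) gives a deadline of 30 June 2028; done 17 May 2028 — timely.
Step 2 — counting 115 days from 16 May 2028 (when the determination is issued) gives a deadline of 8 September 2028; completed 18 May 2028, before the deadline.
Step 3 — counting 33 days from 18 May 2028 (when the filing fee is paid) gives a deadline of 20 June 2028; 19 June 2028 is within that limit.
Step 4 — counting 95 days from 16 May 2028 (when the determination is issued) gives a deadline of 19 August 2028; done 18 August 2028 — timely.
Step 5 — 25 and 34 days from 18 August 2028 (when the brief is served on the agency) are 12 September 2028 and 21 September 2028 respectively; done 23 September 2028 — 2 days after the window closed.

Step 5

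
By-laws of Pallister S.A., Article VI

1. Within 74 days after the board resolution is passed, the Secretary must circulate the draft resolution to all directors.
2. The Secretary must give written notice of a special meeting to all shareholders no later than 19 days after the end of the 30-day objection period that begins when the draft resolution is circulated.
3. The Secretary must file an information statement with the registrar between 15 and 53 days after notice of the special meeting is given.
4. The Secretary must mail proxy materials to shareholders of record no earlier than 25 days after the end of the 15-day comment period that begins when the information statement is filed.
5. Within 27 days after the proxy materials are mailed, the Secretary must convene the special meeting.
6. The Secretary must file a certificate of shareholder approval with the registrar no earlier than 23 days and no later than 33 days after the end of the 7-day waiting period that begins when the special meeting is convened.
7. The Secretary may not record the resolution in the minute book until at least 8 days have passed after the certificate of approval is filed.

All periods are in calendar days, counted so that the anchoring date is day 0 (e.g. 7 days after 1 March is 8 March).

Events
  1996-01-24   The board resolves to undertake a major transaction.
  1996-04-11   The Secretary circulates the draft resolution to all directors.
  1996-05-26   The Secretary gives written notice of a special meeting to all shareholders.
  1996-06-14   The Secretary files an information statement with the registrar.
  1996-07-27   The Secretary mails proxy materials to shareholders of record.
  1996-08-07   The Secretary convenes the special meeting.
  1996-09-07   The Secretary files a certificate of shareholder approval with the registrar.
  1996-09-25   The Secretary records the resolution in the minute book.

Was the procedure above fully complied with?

Step 1 — counting 74 days from 1996-01-24 (when the board resolution is passed) gives a deadline of 1996-04-07; done 1996-04-11 — 4 days late.

No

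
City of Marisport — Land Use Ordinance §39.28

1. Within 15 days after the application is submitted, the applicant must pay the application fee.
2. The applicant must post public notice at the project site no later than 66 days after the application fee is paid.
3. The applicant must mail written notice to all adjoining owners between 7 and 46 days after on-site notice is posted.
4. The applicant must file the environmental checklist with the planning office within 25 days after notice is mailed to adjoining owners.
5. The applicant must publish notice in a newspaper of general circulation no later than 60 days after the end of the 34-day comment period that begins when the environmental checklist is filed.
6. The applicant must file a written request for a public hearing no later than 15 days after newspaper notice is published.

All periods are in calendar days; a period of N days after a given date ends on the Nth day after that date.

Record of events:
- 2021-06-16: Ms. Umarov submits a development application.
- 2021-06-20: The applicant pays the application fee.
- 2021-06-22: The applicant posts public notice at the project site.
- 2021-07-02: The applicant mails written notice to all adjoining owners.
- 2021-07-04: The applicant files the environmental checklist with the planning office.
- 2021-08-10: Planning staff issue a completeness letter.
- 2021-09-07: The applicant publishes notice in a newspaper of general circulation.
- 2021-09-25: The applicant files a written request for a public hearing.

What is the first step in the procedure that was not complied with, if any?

(1) due by 2021-06-16 + 15 days = 2021-07-01; completed 2021-06-20, before the deadline.
(2) due by 2021-06-20 + 66 days = 2021-08-25; done 2021-06-22 — timely.
(3) the permitted window runs from 2021-06-22 + 7 = 2021-06-29 to 2021-06-22 + 46 = 2021-08-07; done 2021-07-02, which is between those dates.
(4) due by 2021-07-02 + 25 days = 2021-07-27; completed 2021-07-04, before the deadline.
(5) due by 2021-08-07 + 60 days = 2021-10-06; done 2021-09-07 — timely.
(6) due by 2021-09-07 + 15 days = 2021-09-22; 2021-09-25 misses that deadline by 3 days.
The analysis stops there.

Step 6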